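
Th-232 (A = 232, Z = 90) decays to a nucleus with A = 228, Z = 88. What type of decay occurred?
ΔA = -4, ΔZ = -2 ⇒ alpha decay (α)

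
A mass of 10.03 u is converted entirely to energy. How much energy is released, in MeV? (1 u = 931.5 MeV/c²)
E = mc² = 9343 MeV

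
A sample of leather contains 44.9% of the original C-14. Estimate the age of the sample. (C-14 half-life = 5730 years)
Age = t½ × log₂(1/ratio) = 6619 years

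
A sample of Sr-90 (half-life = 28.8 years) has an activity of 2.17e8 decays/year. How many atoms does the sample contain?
N = A/λ = 9.016e9 atoms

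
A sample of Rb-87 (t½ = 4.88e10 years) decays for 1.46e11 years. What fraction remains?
N/N₀ = (1/2)^(t/t½) = 0.1257 = 12.6%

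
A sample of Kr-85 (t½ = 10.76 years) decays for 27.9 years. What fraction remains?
N/N₀ = (1/2)^(t/t½) = 0.1657 = 16.6%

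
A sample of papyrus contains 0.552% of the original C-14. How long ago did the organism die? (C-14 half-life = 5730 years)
Age = t½ × log₂(1/ratio) = 42980 years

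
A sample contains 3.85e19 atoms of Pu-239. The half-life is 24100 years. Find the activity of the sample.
A = λN = 1.107e15 decays/year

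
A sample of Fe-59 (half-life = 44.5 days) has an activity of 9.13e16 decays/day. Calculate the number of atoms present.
N = A/λ = 5.861e18 atoms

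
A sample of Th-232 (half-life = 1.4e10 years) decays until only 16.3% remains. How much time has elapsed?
t = t½ × log₂(N₀/N) = 3.664e10 years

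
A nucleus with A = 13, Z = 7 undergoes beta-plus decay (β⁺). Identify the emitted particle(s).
β⁺: positron (e⁺) + neutrino (νₑ)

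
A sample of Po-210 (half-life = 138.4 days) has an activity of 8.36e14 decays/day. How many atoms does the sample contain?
N = A/λ = 1.669e17 atoms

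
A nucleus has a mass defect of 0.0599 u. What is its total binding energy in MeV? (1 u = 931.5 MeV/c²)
B.E. = Δm × 931.5 = 55.8 MeV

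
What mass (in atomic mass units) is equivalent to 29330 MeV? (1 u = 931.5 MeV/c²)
m = E/c² = 31.49 u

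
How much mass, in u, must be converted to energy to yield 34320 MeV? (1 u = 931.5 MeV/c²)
m = E/c² = 36.84 u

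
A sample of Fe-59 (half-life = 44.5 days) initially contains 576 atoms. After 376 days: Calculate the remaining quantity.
N = N₀(1/2)^(t/t½) = 1.648 atoms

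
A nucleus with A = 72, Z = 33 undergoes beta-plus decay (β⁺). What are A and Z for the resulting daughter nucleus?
Daughter: A = 72, Z = 32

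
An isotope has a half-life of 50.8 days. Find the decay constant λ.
λ = ln(2)/t½ = 0.01364 day⁻¹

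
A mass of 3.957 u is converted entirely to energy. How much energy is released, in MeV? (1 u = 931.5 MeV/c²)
E = mc² = 3686 MeV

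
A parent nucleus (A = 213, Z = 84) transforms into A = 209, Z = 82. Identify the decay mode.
ΔA = -4, ΔZ = -2 ⇒ alpha decay (α)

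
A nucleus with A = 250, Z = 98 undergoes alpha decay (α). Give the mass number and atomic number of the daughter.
Daughter: A = 246, Z = 96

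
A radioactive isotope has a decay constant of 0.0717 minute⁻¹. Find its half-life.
t½ = ln(2)/λ = 9.667 minutes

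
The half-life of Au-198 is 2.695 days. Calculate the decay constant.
λ = ln(2)/t½ = 0.2572 day⁻¹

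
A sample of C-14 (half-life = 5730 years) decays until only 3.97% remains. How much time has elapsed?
t = t½ × log₂(N₀/N) = 26670 years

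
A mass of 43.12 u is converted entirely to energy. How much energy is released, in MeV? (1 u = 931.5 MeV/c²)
E = mc² = 40170 MeV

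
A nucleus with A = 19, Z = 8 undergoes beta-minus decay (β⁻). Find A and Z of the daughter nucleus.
Daughter: A = 19, Z = 9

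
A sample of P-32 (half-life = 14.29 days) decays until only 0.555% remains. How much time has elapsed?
t = t½ × log₂(N₀/N) = 107.1 days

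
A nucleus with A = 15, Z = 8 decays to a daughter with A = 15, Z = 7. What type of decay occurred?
ΔA = 0, ΔZ = -1 ⇒ beta-plus decay (β⁺) or electron capture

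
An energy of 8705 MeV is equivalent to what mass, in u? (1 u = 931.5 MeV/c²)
m = E/c² = 9.345 u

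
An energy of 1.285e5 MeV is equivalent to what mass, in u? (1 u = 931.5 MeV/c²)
m = E/c² = 137.9 u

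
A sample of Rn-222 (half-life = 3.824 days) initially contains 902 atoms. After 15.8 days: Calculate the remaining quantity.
N = N₀(1/2)^(t/t½) = 51.45 atoms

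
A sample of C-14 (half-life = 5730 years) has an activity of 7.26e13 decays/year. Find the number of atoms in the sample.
N = A/λ = 6.002e17 atoms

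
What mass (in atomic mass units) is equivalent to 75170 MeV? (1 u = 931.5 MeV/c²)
m = E/c² = 80.7 u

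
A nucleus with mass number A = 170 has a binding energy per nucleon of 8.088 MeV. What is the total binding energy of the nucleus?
B.E. = 8.088 × 170 = 1375 MeV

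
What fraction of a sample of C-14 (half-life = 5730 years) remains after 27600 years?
N/N₀ = (1/2)^(t/t½) = 0.03548 = 3.55%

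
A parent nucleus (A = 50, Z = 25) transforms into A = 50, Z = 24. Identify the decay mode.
ΔA = 0, ΔZ = -1 ⇒ beta-plus decay (β⁺) or electron capture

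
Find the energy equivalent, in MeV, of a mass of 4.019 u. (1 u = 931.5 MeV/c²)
E = mc² = 3744 MeV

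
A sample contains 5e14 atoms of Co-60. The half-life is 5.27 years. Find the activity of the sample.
A = λN = 6.576e13 decays/year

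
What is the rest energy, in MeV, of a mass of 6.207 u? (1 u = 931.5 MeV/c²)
E = mc² = 5782 MeV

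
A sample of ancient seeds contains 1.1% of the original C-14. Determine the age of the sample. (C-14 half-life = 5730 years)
Age = t½ × log₂(1/ratio) = 37280 years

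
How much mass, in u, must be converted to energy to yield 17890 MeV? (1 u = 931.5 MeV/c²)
m = E/c² = 19.21 u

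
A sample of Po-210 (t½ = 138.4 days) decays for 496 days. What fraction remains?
N/N₀ = (1/2)^(t/t½) = 0.0834 = 8.34%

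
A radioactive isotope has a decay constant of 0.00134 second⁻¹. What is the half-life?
t½ = ln(2)/λ = 517.3 seconds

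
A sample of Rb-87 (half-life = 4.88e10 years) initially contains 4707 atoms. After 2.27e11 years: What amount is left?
N = N₀(1/2)^(t/t½) = 187.3 atoms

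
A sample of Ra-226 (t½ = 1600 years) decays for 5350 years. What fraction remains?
N/N₀ = (1/2)^(t/t½) = 0.0985 = 9.85%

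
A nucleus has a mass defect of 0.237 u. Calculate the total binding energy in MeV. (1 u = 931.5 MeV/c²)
B.E. = Δm × 931.5 = 220.8 MeV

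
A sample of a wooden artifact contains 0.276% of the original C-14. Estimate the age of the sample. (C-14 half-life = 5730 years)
Age = t½ × log₂(1/ratio) = 48710 years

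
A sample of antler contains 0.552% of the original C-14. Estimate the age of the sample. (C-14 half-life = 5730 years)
Age = t½ × log₂(1/ratio) = 42980 years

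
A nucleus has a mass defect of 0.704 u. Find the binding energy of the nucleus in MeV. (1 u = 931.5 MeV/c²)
B.E. = Δm × 931.5 = 655.8 MeV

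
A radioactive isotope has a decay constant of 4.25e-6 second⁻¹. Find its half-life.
t½ = ln(2)/λ = 1.631e5 seconds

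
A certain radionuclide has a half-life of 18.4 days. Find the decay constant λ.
λ = ln(2)/t½ = 0.03767 day⁻¹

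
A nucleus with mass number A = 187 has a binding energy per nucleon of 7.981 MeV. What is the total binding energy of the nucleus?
B.E. = 7.981 × 187 = 1492 MeV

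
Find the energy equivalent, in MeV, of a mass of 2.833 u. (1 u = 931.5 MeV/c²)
E = mc² = 2639 MeV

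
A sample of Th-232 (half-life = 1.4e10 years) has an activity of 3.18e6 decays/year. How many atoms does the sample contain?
N = A/λ = 6.423e16 atoms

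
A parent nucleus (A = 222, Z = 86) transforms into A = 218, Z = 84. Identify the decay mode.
ΔA = -4, ΔZ = -2 ⇒ alpha decay (α)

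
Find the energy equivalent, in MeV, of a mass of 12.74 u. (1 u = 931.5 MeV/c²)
E = mc² = 11870 MeV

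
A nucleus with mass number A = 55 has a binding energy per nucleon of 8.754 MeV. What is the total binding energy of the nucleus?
B.E. = 8.754 × 55 = 481.5 MeV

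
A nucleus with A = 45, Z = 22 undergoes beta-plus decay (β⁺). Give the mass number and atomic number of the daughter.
Daughter: A = 45, Z = 21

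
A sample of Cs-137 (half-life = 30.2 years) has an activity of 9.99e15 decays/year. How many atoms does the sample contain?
N = A/λ = 4.353e17 atoms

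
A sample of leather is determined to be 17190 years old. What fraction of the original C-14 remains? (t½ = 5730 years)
N/N₀ = (1/2)^(t/t½) = 0.125 = 12.5%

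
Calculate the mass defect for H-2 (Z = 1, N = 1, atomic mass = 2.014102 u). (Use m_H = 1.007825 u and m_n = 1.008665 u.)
Δm = Z·m_H + N·m_n − M = 0.002388 u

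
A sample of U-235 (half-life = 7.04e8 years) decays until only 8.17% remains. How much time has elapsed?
t = t½ × log₂(N₀/N) = 2.544e9 years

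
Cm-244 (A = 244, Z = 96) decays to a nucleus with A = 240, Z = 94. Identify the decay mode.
ΔA = -4, ΔZ = -2 ⇒ alpha decay (α)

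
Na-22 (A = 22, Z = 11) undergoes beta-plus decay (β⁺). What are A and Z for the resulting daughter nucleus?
Daughter: A = 22, Z = 10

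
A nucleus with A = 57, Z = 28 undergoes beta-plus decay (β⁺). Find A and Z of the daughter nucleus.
Daughter: A = 57, Z = 27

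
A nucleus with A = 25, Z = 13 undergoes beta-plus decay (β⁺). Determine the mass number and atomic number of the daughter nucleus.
Daughter: A = 25, Z = 12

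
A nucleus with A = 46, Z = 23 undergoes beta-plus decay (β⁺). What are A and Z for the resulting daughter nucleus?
Daughter: A = 46, Z = 22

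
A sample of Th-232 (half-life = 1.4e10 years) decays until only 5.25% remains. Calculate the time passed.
t = t½ × log₂(N₀/N) = 5.952e10 years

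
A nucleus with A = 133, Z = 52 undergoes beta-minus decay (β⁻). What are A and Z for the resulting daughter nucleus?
Daughter: A = 133, Z = 53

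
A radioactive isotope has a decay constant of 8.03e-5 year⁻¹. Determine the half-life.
t½ = ln(2)/λ = 8632 years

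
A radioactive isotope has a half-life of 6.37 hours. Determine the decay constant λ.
λ = ln(2)/t½ = 0.1088 hour⁻¹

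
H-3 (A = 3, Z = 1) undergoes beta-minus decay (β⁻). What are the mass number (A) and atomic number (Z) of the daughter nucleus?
Daughter: A = 3, Z = 2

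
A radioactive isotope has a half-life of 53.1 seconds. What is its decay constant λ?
λ = ln(2)/t½ = 0.01305 second⁻¹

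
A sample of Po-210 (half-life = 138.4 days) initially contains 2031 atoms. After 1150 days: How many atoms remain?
N = N₀(1/2)^(t/t½) = 6.403 atoms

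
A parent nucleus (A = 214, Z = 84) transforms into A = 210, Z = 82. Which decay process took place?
ΔA = -4, ΔZ = -2 ⇒ alpha decay (α)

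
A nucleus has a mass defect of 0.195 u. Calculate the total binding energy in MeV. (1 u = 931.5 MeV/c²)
B.E. = Δm × 931.5 = 181.6 MeV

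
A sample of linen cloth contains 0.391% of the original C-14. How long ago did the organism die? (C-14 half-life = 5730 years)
Age = t½ × log₂(1/ratio) = 45830 years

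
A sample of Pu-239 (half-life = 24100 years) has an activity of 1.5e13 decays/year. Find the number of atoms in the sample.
N = A/λ = 5.215e17 atoms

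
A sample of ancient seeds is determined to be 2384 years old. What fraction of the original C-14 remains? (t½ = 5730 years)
N/N₀ = (1/2)^(t/t½) = 0.7495 = 74.9%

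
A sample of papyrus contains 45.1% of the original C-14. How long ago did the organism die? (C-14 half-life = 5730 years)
Age = t½ × log₂(1/ratio) = 6583 years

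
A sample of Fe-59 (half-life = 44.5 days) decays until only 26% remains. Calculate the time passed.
t = t½ × log₂(N₀/N) = 86.48 days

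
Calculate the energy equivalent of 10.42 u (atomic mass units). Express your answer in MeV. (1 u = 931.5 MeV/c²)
E = mc² = 9706 MeV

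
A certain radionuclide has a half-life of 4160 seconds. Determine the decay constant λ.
λ = ln(2)/t½ = 1.666e-4 second⁻¹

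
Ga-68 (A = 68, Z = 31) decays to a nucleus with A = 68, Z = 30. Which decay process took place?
ΔA = 0, ΔZ = -1 ⇒ beta-plus decay (β⁺) or electron capture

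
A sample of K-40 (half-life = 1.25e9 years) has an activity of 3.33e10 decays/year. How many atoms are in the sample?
N = A/λ = 6.005e19 atoms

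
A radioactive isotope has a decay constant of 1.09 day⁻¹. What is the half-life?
t½ = ln(2)/λ = 0.6359 days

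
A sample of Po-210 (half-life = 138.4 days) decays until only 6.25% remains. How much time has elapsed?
t = t½ × log₂(N₀/N) = 553.6 days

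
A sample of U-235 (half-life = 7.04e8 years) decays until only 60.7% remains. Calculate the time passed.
t = t½ × log₂(N₀/N) = 5.07e8 years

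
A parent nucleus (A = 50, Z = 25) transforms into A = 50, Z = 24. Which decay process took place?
ΔA = 0, ΔZ = -1 ⇒ beta-plus decay (β⁺) or electron capture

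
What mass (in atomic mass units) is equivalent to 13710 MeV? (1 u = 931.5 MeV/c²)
m = E/c² = 14.72 u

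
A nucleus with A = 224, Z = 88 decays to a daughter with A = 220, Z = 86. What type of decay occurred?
ΔA = -4, ΔZ = -2 ⇒ alpha decay (α)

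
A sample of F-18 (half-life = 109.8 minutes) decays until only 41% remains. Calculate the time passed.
t = t½ × log₂(N₀/N) = 141.2 minutes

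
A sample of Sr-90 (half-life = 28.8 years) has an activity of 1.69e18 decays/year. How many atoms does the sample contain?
N = A/λ = 7.022e19 atoms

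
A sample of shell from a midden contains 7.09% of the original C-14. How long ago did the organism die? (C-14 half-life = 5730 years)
Age = t½ × log₂(1/ratio) = 21880 years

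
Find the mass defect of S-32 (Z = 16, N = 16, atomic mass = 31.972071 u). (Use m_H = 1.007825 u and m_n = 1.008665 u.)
Δm = Z·m_H + N·m_n − M = 0.2918 u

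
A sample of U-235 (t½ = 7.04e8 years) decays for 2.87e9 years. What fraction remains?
N/N₀ = (1/2)^(t/t½) = 0.05926 = 5.93%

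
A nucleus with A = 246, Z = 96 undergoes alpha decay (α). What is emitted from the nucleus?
α particle = ⁴₂He (2 protons + 2 neutrons)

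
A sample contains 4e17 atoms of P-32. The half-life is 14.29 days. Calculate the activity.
A = λN = 1.94e16 decays/day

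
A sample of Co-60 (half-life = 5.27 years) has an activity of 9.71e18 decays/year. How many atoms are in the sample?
N = A/λ = 7.383e19 atoms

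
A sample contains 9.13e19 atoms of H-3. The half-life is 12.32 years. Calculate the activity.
A = λN = 5.137e18 decays/year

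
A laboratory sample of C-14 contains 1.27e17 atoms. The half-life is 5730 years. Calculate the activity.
A = λN = 1.536e13 decays/year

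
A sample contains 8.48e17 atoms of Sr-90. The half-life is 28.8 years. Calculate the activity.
A = λN = 2.041e16 decays/year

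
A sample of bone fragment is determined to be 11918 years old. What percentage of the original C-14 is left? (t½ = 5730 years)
N/N₀ = (1/2)^(t/t½) = 0.2365 = 23.7%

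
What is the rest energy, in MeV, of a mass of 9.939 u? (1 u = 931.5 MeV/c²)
E = mc² = 9258 MeV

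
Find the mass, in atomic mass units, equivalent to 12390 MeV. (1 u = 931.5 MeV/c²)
m = E/c² = 13.3 u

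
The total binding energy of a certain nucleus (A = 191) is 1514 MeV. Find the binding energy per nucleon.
B.E./A = 1514/191 = 7.927 MeV/nucleon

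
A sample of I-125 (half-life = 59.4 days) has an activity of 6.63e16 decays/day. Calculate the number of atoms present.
N = A/λ = 5.682e18 atoms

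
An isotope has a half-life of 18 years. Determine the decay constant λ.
λ = ln(2)/t½ = 0.03851 year⁻¹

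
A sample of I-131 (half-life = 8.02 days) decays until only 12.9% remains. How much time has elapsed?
t = t½ × log₂(N₀/N) = 23.7 days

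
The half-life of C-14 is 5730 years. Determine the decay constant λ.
λ = ln(2)/t½ = 1.21e-4 year⁻¹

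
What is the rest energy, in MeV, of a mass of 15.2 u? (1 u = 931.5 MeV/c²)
E = mc² = 14160 MeV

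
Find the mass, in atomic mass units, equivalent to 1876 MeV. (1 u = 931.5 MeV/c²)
m = E/c² = 2.014 u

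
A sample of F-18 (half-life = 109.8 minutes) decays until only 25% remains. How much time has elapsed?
t = t½ × log₂(N₀/N) = 219.6 minutes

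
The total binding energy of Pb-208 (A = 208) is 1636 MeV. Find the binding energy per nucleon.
B.E./A = 1636/208 = 7.865 MeV/nucleon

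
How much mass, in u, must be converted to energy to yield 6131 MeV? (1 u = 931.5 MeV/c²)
m = E/c² = 6.582 u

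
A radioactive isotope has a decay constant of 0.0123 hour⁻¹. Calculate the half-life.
t½ = ln(2)/λ = 56.35 hours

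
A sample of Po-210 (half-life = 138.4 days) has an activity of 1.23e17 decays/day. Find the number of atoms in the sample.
N = A/λ = 2.456e19 atoms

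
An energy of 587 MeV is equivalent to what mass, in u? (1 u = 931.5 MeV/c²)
m = E/c² = 0.6302 u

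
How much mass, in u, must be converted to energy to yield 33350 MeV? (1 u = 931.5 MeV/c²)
m = E/c² = 35.8 u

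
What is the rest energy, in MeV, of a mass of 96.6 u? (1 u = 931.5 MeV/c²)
E = mc² = 89980 MeV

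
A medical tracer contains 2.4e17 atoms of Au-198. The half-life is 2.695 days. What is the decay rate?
A = λN = 6.173e16 decays/day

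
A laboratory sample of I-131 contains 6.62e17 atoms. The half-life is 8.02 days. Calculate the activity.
A = λN = 5.721e16 decays/day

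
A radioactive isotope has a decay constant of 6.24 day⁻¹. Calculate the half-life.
t½ = ln(2)/λ = 0.1111 days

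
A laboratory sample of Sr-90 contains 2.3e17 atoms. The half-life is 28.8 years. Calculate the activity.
A = λN = 5.536e15 decays/year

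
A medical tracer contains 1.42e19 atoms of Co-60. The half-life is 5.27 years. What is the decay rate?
A = λN = 1.868e18 decays/year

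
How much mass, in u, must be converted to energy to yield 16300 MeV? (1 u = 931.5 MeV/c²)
m = E/c² = 17.5 u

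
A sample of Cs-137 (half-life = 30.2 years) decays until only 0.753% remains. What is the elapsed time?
t = t½ × log₂(N₀/N) = 213 years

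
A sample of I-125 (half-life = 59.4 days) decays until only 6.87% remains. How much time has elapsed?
t = t½ × log₂(N₀/N) = 229.5 days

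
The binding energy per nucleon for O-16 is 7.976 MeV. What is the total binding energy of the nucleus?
B.E. = 7.976 × 16 = 127.6 MeV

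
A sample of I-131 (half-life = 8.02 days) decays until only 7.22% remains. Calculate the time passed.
t = t½ × log₂(N₀/N) = 30.41 days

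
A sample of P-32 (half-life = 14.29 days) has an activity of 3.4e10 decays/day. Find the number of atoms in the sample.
N = A/λ = 7.009e11 atoms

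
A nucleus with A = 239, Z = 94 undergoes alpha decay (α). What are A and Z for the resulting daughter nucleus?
Daughter: A = 235, Z = 92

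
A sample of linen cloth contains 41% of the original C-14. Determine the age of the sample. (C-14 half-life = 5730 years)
Age = t½ × log₂(1/ratio) = 7371 years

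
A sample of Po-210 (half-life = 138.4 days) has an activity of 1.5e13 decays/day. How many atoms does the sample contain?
N = A/λ = 2.995e15 atoms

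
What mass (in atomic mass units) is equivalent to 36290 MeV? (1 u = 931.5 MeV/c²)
m = E/c² = 38.96 u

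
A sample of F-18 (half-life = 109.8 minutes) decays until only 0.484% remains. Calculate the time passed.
t = t½ × log₂(N₀/N) = 844.4 minutes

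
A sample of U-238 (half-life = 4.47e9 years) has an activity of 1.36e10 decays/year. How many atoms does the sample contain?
N = A/λ = 8.77e19 atoms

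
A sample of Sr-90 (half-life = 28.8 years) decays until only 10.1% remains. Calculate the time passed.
t = t½ × log₂(N₀/N) = 95.26 years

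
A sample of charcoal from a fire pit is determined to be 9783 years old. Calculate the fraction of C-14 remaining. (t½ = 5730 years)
N/N₀ = (1/2)^(t/t½) = 0.3062 = 30.6%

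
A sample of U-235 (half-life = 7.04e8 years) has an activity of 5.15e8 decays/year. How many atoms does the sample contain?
N = A/λ = 5.231e17 atoms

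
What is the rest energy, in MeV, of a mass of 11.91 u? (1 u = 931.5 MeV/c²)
E = mc² = 11090 MeV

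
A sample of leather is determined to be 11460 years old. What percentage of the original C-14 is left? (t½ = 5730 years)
N/N₀ = (1/2)^(t/t½) = 0.25 = 25%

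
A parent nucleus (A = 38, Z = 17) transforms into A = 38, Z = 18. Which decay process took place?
ΔA = 0, ΔZ = +1 ⇒ beta-minus decay (β⁻)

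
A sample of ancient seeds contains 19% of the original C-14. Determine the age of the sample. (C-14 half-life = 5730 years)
Age = t½ × log₂(1/ratio) = 13730 years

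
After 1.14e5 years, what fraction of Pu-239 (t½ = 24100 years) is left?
N/N₀ = (1/2)^(t/t½) = 0.03767 = 3.77%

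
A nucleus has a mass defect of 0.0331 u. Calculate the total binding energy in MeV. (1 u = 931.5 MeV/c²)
B.E. = Δm × 931.5 = 30.83 MeV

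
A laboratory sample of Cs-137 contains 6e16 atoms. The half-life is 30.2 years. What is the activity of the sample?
A = λN = 1.377e15 decays/year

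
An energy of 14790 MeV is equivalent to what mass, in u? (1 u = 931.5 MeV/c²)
m = E/c² = 15.88 u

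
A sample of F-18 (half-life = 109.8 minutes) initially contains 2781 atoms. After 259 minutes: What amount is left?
N = N₀(1/2)^(t/t½) = 542.2 atoms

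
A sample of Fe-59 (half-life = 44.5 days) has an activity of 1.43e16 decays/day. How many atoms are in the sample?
N = A/λ = 9.181e17 atoms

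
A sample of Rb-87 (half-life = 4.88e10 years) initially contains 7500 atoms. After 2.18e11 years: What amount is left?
N = N₀(1/2)^(t/t½) = 339.1 atoms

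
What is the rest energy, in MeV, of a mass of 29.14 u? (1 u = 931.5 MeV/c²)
E = mc² = 27140 MeV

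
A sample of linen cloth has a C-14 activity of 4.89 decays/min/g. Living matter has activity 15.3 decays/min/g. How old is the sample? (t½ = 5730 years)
Age = t½ × log₂(A₀/A) = 9429 years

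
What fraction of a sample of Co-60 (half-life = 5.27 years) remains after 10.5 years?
N/N₀ = (1/2)^(t/t½) = 0.2513 = 25.1%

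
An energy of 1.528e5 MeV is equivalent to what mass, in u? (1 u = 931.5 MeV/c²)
m = E/c² = 164 u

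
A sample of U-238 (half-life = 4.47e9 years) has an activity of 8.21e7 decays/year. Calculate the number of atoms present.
N = A/λ = 5.295e17 atoms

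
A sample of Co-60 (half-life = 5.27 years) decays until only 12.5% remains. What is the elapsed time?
t = t½ × log₂(N₀/N) = 15.81 years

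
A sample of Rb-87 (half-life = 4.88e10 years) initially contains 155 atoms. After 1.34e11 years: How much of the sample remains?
N = N₀(1/2)^(t/t½) = 23.11 atoms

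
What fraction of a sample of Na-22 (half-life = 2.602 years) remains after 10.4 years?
N/N₀ = (1/2)^(t/t½) = 0.06263 = 6.26%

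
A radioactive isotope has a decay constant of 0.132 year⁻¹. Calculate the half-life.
t½ = ln(2)/λ = 5.251 years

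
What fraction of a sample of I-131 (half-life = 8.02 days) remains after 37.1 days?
N/N₀ = (1/2)^(t/t½) = 0.0405 = 4.05%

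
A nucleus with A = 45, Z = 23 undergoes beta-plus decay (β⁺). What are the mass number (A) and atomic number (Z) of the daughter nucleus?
Daughter: A = 45, Z = 22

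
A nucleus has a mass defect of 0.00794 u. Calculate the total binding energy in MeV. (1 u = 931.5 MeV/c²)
B.E. = Δm × 931.5 = 7.396 MeV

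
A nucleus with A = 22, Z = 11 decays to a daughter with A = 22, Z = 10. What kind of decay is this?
ΔA = 0, ΔZ = -1 ⇒ beta-plus decay (β⁺) or electron capture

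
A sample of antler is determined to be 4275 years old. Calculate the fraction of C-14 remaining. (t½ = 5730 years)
N/N₀ = (1/2)^(t/t½) = 0.5962 = 59.6%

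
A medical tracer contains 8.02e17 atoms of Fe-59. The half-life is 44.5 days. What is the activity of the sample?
A = λN = 1.249e16 decays/day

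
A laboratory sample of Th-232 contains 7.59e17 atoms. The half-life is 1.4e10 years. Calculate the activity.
A = λN = 3.758e7 decays/year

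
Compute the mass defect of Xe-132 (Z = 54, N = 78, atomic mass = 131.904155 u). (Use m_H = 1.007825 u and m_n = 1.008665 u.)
Δm = Z·m_H + N·m_n − M = 1.194 u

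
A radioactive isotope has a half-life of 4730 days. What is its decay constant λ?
λ = ln(2)/t½ = 1.465e-4 day⁻¹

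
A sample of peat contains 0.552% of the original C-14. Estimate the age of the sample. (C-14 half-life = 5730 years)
Age = t½ × log₂(1/ratio) = 42980 years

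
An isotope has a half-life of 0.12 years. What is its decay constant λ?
λ = ln(2)/t½ = 5.776 year⁻¹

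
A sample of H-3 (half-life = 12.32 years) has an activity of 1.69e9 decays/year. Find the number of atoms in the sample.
N = A/λ = 3.004e10 atoms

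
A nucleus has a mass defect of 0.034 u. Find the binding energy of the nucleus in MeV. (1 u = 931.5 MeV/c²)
B.E. = Δm × 931.5 = 31.67 MeV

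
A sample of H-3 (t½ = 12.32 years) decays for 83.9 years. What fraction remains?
N/N₀ = (1/2)^(t/t½) = 0.008912 = 0.891%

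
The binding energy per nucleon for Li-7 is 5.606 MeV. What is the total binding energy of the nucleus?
B.E. = 5.606 × 7 = 39.24 MeV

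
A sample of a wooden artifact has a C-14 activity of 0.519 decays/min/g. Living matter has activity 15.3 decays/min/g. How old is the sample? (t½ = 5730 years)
Age = t½ × log₂(A₀/A) = 27970 years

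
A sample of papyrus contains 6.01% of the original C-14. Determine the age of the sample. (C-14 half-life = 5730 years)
Age = t½ × log₂(1/ratio) = 23240 years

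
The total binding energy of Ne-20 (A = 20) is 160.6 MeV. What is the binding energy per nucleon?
B.E./A = 160.6/20 = 8.03 MeV/nucleon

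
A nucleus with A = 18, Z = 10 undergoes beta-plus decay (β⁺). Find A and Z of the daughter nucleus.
Daughter: A = 18, Z = 9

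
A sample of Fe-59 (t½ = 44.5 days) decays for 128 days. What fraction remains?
N/N₀ = (1/2)^(t/t½) = 0.1362 = 13.6%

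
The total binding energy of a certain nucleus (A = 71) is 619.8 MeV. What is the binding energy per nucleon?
B.E./A = 619.8/71 = 8.73 MeV/nucleon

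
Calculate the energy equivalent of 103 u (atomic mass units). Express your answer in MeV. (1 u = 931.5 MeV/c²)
E = mc² = 95940 MeV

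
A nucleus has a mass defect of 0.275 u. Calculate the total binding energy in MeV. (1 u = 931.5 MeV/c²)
B.E. = Δm × 931.5 = 256.2 MeV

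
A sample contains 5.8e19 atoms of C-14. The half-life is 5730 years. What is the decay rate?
A = λN = 7.016e15 decays/year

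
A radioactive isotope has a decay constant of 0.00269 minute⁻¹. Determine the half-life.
t½ = ln(2)/λ = 257.7 minutes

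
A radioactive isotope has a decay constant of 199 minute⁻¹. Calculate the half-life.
t½ = ln(2)/λ = 0.003483 minutes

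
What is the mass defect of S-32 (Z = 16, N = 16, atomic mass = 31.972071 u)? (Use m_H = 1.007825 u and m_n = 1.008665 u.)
Δm = Z·m_H + N·m_n − M = 0.2918 u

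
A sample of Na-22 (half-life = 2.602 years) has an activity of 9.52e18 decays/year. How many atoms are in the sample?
N = A/λ = 3.574e19 atoms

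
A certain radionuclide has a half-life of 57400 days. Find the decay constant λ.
λ = ln(2)/t½ = 1.208e-5 day⁻¹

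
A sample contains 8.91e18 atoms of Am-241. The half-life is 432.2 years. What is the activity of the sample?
A = λN = 1.429e16 decays/year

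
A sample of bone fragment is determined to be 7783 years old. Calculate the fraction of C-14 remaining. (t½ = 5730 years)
N/N₀ = (1/2)^(t/t½) = 0.39 = 39%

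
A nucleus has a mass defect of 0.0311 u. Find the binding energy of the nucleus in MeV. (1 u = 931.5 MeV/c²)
B.E. = Δm × 931.5 = 28.97 MeV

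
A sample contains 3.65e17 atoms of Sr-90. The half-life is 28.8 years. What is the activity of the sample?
A = λN = 8.785e15 decays/year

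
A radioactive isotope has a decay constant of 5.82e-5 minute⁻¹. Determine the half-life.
t½ = ln(2)/λ = 11910 minutes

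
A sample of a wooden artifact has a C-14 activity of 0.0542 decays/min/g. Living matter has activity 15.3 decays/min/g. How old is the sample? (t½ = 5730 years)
Age = t½ × log₂(A₀/A) = 46650 years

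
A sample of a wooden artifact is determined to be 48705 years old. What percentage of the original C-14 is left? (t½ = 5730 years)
N/N₀ = (1/2)^(t/t½) = 0.002762 = 0.276%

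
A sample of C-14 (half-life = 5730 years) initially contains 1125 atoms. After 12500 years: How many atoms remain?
N = N₀(1/2)^(t/t½) = 248 atoms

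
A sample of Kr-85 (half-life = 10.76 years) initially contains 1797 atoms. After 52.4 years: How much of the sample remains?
N = N₀(1/2)^(t/t½) = 61.46 atoms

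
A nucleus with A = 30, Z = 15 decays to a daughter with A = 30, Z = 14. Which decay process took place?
ΔA = 0, ΔZ = -1 ⇒ beta-plus decay (β⁺) or electron capture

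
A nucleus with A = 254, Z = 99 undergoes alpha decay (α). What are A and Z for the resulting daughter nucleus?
Daughter: A = 250, Z = 97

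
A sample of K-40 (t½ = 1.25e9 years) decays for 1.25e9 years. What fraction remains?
N/N₀ = (1/2)^(t/t½) = 0.5 = 50%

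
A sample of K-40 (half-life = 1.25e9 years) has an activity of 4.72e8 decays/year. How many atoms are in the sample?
N = A/λ = 8.512e17 atoms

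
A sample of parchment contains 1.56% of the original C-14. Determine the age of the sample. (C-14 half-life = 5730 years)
Age = t½ × log₂(1/ratio) = 34390 years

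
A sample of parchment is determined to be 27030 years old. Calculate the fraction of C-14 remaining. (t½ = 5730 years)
N/N₀ = (1/2)^(t/t½) = 0.03802 = 3.8%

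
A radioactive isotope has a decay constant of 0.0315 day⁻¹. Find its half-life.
t½ = ln(2)/λ = 22 days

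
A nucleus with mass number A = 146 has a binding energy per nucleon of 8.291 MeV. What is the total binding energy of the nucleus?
B.E. = 8.291 × 146 = 1210 MeV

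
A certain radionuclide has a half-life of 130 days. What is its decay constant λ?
λ = ln(2)/t½ = 0.005332 day⁻¹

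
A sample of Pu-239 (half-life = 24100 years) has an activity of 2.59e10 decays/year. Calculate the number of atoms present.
N = A/λ = 9.005e14 atoms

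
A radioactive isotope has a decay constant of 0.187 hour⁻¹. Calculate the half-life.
t½ = ln(2)/λ = 3.707 hours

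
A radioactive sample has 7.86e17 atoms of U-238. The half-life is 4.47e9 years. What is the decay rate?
A = λN = 1.219e8 decays/year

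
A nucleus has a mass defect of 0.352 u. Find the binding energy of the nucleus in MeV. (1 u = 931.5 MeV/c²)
B.E. = Δm × 931.5 = 327.9 MeV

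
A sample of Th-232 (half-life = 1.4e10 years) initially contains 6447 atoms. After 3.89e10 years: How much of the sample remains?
N = N₀(1/2)^(t/t½) = 939.6 atoms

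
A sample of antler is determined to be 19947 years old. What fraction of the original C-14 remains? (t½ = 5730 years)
N/N₀ = (1/2)^(t/t½) = 0.08955 = 8.96%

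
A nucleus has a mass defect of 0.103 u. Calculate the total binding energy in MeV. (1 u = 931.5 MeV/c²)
B.E. = Δm × 931.5 = 95.94 MeV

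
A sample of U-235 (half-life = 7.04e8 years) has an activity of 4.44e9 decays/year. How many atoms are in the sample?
N = A/λ = 4.51e18 atoms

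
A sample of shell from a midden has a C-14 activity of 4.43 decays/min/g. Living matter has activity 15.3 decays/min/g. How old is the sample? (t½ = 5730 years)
Age = t½ × log₂(A₀/A) = 10250 years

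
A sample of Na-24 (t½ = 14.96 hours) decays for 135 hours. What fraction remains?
N/N₀ = (1/2)^(t/t½) = 0.001921 = 0.192%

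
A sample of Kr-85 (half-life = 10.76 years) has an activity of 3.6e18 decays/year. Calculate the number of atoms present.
N = A/λ = 5.588e19 atoms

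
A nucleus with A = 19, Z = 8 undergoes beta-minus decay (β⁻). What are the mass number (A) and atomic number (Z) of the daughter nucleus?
Daughter: A = 19, Z = 9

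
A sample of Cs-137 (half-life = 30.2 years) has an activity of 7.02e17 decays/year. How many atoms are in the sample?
N = A/λ = 3.059e19 atoms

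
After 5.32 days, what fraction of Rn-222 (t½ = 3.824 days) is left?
N/N₀ = (1/2)^(t/t½) = 0.3812 = 38.1%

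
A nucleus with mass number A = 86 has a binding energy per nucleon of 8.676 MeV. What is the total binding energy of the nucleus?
B.E. = 8.676 × 86 = 746.1 MeV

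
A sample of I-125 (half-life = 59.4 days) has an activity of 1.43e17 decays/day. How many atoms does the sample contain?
N = A/λ = 1.225e19 atoms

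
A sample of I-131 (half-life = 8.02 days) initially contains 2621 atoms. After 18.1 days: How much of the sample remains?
N = N₀(1/2)^(t/t½) = 548.4 atoms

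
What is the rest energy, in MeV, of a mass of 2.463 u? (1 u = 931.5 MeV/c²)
E = mc² = 2294 MeV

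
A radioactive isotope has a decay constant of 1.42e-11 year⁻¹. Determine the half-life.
t½ = ln(2)/λ = 4.881e10 years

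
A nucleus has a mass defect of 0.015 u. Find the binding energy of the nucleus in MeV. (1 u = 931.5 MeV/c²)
B.E. = Δm × 931.5 = 13.97 MeV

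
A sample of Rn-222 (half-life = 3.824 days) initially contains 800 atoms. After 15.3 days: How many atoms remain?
N = N₀(1/2)^(t/t½) = 49.96 atoms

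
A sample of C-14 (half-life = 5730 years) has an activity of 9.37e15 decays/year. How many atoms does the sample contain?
N = A/λ = 7.746e19 atoms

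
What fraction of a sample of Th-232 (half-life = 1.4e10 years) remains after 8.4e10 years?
N/N₀ = (1/2)^(t/t½) = 0.01562 = 1.56%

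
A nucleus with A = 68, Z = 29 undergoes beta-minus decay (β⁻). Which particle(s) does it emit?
β⁻: electron (e⁻) + antineutrino (ν̄ₑ)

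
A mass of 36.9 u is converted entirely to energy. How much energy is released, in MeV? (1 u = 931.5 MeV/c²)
E = mc² = 34370 MeV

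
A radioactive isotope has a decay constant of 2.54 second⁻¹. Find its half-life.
t½ = ln(2)/λ = 0.2729 seconds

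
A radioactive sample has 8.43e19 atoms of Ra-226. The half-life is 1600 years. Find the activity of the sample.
A = λN = 3.652e16 decays/year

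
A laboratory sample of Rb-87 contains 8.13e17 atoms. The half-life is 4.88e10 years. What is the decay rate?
A = λN = 1.155e7 decays/year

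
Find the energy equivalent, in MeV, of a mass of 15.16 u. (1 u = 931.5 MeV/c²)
E = mc² = 14120 MeV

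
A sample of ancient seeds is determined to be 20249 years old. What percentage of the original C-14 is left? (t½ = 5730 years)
N/N₀ = (1/2)^(t/t½) = 0.08634 = 8.63%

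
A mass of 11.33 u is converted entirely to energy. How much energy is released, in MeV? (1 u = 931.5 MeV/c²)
E = mc² = 10550 MeV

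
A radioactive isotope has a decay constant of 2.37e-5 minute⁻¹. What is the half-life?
t½ = ln(2)/λ = 29250 minutes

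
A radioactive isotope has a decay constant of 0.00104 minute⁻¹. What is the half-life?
t½ = ln(2)/λ = 666.5 minutes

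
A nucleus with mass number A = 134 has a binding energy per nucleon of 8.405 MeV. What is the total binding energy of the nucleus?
B.E. = 8.405 × 134 = 1126 MeV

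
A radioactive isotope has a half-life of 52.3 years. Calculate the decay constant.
λ = ln(2)/t½ = 0.01325 year⁻¹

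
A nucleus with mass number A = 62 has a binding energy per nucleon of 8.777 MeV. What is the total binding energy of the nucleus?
B.E. = 8.777 × 62 = 544.2 MeV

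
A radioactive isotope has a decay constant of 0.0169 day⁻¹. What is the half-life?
t½ = ln(2)/λ = 41.01 days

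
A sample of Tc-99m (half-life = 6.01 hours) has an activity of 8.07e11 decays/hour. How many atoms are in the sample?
N = A/λ = 6.997e12 atoms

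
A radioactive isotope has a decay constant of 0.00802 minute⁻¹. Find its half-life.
t½ = ln(2)/λ = 86.43 minutes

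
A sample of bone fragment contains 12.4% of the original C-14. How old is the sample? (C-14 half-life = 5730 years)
Age = t½ × log₂(1/ratio) = 17260 years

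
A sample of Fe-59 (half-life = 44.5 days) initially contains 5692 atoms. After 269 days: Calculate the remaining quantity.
N = N₀(1/2)^(t/t½) = 86.21 atoms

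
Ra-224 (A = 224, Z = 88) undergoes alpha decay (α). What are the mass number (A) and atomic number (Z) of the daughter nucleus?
Daughter: A = 220, Z = 86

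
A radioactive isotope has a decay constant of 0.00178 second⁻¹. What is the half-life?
t½ = ln(2)/λ = 389.4 seconds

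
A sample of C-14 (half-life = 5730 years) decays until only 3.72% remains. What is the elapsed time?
t = t½ × log₂(N₀/N) = 27210 years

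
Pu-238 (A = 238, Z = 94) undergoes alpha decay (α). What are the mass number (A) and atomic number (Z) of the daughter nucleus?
Daughter: A = 234, Z = 92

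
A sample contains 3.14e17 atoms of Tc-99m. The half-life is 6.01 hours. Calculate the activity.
A = λN = 3.621e16 decays/hour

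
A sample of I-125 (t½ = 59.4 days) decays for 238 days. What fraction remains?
N/N₀ = (1/2)^(t/t½) = 0.06221 = 6.22%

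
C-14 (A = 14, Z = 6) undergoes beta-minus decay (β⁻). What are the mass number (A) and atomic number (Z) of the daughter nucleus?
Daughter: A = 14, Z = 7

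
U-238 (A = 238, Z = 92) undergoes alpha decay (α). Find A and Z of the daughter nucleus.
Daughter: A = 234, Z = 90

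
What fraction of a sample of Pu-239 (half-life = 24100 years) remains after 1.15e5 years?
N/N₀ = (1/2)^(t/t½) = 0.03661 = 3.66%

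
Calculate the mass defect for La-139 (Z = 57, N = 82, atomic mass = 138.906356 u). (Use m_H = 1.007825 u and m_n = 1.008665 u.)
Δm = Z·m_H + N·m_n − M = 1.25 u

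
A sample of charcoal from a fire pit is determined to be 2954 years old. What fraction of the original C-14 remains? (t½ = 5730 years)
N/N₀ = (1/2)^(t/t½) = 0.6995 = 70%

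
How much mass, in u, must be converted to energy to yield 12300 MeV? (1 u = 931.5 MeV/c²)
m = E/c² = 13.2 u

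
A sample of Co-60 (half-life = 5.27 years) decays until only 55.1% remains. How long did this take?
t = t½ × log₂(N₀/N) = 4.532 years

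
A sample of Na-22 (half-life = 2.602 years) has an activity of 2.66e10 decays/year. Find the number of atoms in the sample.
N = A/λ = 9.985e10 atoms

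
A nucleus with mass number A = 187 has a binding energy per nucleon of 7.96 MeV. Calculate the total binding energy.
B.E. = 7.96 × 187 = 1489 MeV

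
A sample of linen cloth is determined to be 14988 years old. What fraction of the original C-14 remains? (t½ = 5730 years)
N/N₀ = (1/2)^(t/t½) = 0.1632 = 16.3%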